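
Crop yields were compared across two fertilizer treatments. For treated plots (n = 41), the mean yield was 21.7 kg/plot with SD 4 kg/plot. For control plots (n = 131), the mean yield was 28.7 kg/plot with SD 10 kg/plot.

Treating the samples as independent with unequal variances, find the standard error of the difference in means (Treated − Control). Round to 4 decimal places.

Per-group SEs: s₁/√n₁ = 4/√41 = 0.6247, s₂/√n₂ = 10/√131 = 0.8737.
Unpooled SE of the difference: √(0.39025009 + 0.76335169) = 1.0741.

1.0741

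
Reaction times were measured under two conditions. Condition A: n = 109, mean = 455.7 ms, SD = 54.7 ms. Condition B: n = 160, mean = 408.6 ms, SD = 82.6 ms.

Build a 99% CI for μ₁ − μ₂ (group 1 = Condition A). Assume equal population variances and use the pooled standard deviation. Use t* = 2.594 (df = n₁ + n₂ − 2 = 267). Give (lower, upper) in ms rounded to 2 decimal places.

(23.71, 70.49)

s_p = √[((n₁−1)s₁² + (n₂−1)s₂²)/(n₁+n₂−2)] = √[(108·54.7² + 159·82.6²)/267] = 72.6173.
SE = 72.6173·√(1/109 + 1/160) = 9.0187.
With t* = 2.594, margin = 2.594 × 9.0187 = 23.3945.
x̄₁ − x̄₂ = 455.7 − 408.6 = 47.1000; interval 47.1000 ± 23.3945 = (23.71, 70.49).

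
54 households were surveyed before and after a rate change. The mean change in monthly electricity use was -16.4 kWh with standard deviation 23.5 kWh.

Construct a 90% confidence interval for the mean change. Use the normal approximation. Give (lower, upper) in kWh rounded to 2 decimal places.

This is a matched-pairs design, so SE = s_d/√n = 23.5/√54 = 3.1979.
Margin = 1.645 × 3.1979 = 5.2605; the interval is -16.4 ± 5.2605 = (-21.66, -11.14).

(-21.66, -11.14)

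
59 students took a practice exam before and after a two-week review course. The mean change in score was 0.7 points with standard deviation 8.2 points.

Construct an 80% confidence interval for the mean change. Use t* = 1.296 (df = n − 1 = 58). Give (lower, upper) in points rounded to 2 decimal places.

(-0.68, 2.08)

Paired design: SE = s_d/√n = 8.2/√59 = 1.0675.
t* = 1.296; margin of error = 1.296 × 1.0675 = 1.3835.
0.7 ± 1.3835 → (-0.68, 2.08).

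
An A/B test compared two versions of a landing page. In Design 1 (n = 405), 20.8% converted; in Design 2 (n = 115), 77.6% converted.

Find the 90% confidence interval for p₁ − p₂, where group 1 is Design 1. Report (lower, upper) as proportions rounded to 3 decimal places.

(-0.640, -0.496)

The two standard errors are √(0.2080×0.7920/405) = 0.02017 and √(0.7760×0.2240/115) = 0.03888.
Because the samples are independent, SE_diff = √(0.02017² + 0.03888²) = 0.04380.
Using z* = 1.645 for 90%, ME = 1.645 × 0.04380 = 0.07205.
p̂₁ − p̂₂ = -0.5680; interval -0.5680 ± 0.07205 gives (-0.640, -0.496).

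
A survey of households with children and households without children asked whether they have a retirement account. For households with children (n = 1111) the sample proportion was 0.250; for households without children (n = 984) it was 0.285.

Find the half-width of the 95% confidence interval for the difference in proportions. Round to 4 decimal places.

The two standard errors are √(0.2500×0.7500/1111) = 0.01299 and √(0.2850×0.7150/984) = 0.01439.
Because the samples are independent, SE_diff = √(0.01299² + 0.01439²) = 0.01939.
Using z* = 1.960 for 95%, ME = 1.960 × 0.01939 = 0.03800.

0.0380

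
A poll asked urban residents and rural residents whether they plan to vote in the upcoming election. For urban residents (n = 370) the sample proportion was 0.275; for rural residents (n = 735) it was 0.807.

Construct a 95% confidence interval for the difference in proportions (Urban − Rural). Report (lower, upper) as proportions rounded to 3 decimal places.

Each SE is √(p̂(1−p̂)/n): √(0.2750·0.7250/370) = 0.02321 and √(0.8070·0.1930/735) = 0.01456.
SE(p̂₁ − p̂₂) = √(SE₁² + SE₂²) = √(0.0005387041 + 0.0002119936) = 0.02740, since the two samples are independent.
At 95% confidence z* = 1.960; margin = 1.960 × 0.02740 = 0.05370.
The difference is 0.2750 − 0.8070 = -0.5320, so the interval is -0.5320 ± 0.05370 = (-0.586, -0.478).

(-0.586, -0.478)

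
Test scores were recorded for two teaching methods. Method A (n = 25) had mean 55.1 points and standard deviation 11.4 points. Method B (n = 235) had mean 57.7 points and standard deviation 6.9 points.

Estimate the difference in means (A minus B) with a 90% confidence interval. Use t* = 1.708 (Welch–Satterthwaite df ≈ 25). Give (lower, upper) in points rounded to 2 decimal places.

Per-group SEs: s₁/√n₁ = 11.4/√25 = 2.2800, s₂/√n₂ = 6.9/√235 = 0.4501.
Unpooled SE of the difference: √(5.1984 + 0.20259001) = 2.3240.
Margin of error = t* · SE = 1.708 × 2.3240 = 3.9694.
x̄₁ − x̄₂ = 55.1 − 57.7 = -2.6000.
CI: -2.6000 ± 3.9694 = (-6.57, 1.37).

(-6.57, 1.37)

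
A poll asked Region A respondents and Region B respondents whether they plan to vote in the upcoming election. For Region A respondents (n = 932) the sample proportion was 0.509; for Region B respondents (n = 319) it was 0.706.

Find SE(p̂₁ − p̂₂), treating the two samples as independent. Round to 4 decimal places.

Each SE is √(p̂(1−p̂)/n): √(0.5090·0.4910/932) = 0.01638 and √(0.7060·0.2940/319) = 0.02551.
SE(p̂₁ − p̂₂) = √(SE₁² + SE₂²) = √(0.0002683044 + 0.0006507601) = 0.03032, since the two samples are independent.

0.0303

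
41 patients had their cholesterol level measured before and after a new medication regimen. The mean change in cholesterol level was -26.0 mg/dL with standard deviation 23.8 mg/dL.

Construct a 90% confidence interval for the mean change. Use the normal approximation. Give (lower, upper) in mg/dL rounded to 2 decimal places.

(-32.11, -19.89)

Paired design: SE = s_d/√n = 23.8/√41 = 3.7169.
z* = 1.645; margin of error = 1.645 × 3.7169 = 6.1143.
-26.0 ± 6.1143 → (-32.11, -19.89).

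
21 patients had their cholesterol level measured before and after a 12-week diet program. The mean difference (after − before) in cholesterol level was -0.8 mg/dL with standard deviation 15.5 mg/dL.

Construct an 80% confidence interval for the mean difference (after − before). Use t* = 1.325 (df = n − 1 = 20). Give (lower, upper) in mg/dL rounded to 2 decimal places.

(-5.28, 3.68)

This is a matched-pairs design, so SE = s_d/√n = 15.5/√21 = 3.3824.
Margin = 1.325 × 3.3824 = 4.4817; the interval is -0.8 ± 4.4817 = (-5.28, 3.68).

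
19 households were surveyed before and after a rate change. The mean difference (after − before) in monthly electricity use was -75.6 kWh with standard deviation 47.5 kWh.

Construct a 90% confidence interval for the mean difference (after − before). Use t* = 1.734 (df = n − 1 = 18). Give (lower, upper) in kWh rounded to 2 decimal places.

(-94.50, -56.70)

This is a matched-pairs design, so SE = s_d/√n = 47.5/√19 = 10.8972.
Margin = 1.734 × 10.8972 = 18.8957; the interval is -75.6 ± 18.8957 = (-94.50, -56.70).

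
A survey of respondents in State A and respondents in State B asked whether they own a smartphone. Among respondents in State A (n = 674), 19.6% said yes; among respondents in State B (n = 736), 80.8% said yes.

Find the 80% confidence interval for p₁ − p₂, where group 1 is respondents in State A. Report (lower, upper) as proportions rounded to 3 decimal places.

(-0.639, -0.585)

SE₁ = √(p̂₁(1−p̂₁)/n₁) = √(0.1960·0.8040/674) = 0.01529; SE₂ = √(0.8080·0.1920/736) = 0.01452.
Independent samples: SE of the difference = √(SE₁² + SE₂²) = √(0.0002337841 + 0.0002108304) = 0.02109.
z* for 80% confidence is 1.282, so the margin of error is 1.282 × 0.02109 = 0.02704.
Point estimate p̂₁ − p̂₂ = 0.1960 − 0.8080 = -0.6120.
-0.6120 ± 0.02704 → (-0.639, -0.585).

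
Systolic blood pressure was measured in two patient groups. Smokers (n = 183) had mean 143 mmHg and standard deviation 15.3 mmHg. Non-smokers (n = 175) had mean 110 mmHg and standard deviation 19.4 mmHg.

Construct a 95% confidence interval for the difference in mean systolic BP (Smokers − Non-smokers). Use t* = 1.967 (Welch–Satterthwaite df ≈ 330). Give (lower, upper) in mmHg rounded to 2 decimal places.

(29.36, 36.64)

Standard errors of each mean: 15.3/√183 = 1.1310 and 19.4/√175 = 1.4665.
SE(x̄₁ − x̄₂) = √(1.1310² + 1.4665²) = 1.8520 for independent samples with unequal variances.
With t* = 1.967, the margin is 1.967 × 1.8520 = 3.6429.
x̄₁ − x̄₂ = 143 − 110 = 33.0000; the interval is 33.0000 ± 3.6429 = (29.36, 36.64).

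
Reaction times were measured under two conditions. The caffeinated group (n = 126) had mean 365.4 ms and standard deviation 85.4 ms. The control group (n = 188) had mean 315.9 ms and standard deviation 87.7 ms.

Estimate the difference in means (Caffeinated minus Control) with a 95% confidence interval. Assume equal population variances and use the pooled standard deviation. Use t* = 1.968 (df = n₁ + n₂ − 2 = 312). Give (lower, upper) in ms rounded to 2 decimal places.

Pooled variance s_p² = [125·85.4² + 187·87.7²] / (126+188−2) = 7531.7828, so s_p = 86.7858.
SE_diff = s_p·√(1/n₁ + 1/n₂) = 86.7858·√(1/126 + 1/188) = 9.9919.
t* = 1.968; margin = 1.968 × 9.9919 = 19.6641.
Difference = 365.4 − 315.9 = 49.5000.
49.5000 ± 19.6641 → (29.84, 69.16).

(29.84, 69.16)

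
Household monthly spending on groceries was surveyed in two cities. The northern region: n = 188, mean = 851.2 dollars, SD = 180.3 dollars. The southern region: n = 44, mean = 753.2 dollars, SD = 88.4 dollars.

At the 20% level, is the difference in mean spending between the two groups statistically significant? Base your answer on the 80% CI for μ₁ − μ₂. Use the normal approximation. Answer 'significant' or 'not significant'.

SE₁ = s₁/√n₁ = 180.3/√188 = 13.1497; SE₂ = 88.4/√44 = 13.3268.
Independent samples, unequal variances: SE_diff = √(SE₁² + SE₂²) = √(172.91461009 + 177.60359824) = 18.7221.
z* = 1.282, so margin of error = 1.282 × 18.7221 = 24.0017.
Difference in means = 851.2 − 753.2 = 98.0000.
98.0000 ± 24.0017 → (73.9983, 122.0017).
The interval (73.9983, 122.0017) does not contain 0, so the difference is significant.

significant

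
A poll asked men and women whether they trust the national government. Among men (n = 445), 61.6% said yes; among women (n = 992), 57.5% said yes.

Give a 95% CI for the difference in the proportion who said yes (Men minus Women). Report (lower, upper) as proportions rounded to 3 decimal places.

(-0.014, 0.096)

SE₁ = √(p̂₁(1−p̂₁)/n₁) = √(0.6160·0.3840/445) = 0.02306; SE₂ = √(0.5750·0.4250/992) = 0.01570.
Independent samples: SE of the difference = √(SE₁² + SE₂²) = √(0.0005317636 + 0.00024649) = 0.02790.
z* for 95% confidence is 1.960, so the margin of error is 1.960 × 0.02790 = 0.05468.
Point estimate p̂₁ − p̂₂ = 0.6160 − 0.5750 = 0.0410.
0.0410 ± 0.05468 → (-0.014, 0.096).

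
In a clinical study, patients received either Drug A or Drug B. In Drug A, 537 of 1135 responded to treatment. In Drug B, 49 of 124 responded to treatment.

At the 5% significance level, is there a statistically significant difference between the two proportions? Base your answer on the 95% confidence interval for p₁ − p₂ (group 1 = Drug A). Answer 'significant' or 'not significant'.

not significant

First, p̂₁ = 537/1135 = 0.4731; p̂₂ = 49/124 = 0.3952.
The two standard errors are √(0.4731×0.5269/1135) = 0.01482 and √(0.3952×0.6048/124) = 0.04390.
Because the samples are independent, SE_diff = √(0.01482² + 0.04390²) = 0.04633.
Using z* = 1.960 for 95%, ME = 1.960 × 0.04633 = 0.09081.
p̂₁ − p̂₂ = 0.0779; interval 0.0779 ± 0.09081 gives (-0.01291, 0.16871).
The interval (-0.01291, 0.16871) contains 0, so the difference is not significant.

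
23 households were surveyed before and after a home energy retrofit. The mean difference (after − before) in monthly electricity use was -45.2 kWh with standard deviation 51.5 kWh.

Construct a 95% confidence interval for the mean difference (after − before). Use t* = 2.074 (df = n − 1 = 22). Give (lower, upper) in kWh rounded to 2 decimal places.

This is a matched-pairs design, so SE = s_d/√n = 51.5/√23 = 10.7385.
Margin = 2.074 × 10.7385 = 22.2716; the interval is -45.2 ± 22.2716 = (-67.47, -22.93).

(-67.47, -22.93)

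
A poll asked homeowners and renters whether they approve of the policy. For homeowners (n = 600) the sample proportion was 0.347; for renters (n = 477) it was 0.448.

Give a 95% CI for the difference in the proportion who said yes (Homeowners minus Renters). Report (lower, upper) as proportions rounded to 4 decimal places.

The two standard errors are √(0.3470×0.6530/600) = 0.01943 and √(0.4480×0.5520/477) = 0.02277.
Because the samples are independent, SE_diff = √(0.01943² + 0.02277²) = 0.02993.
Using z* = 1.960 for 95%, ME = 1.960 × 0.02993 = 0.05866.
p̂₁ − p̂₂ = -0.1010; interval -0.1010 ± 0.05866 gives (-0.1597, -0.0423).

(-0.1597, -0.0423)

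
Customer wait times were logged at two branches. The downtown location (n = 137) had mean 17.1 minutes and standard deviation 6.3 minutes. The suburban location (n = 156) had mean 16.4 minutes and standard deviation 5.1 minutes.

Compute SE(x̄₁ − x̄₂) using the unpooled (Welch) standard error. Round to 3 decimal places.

Per-group SEs: s₁/√n₁ = 6.3/√137 = 0.5382, s₂/√n₂ = 5.1/√156 = 0.4083.
Unpooled SE of the difference: √(0.28965924 + 0.16670889) = 0.6756.

0.676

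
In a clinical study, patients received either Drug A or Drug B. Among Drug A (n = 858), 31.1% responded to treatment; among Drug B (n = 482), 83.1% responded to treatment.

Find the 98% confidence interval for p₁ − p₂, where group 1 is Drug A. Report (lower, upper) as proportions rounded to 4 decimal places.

The two standard errors are √(0.3110×0.6890/858) = 0.01580 and √(0.8310×0.1690/482) = 0.01707.
Because the samples are independent, SE_diff = √(0.01580² + 0.01707²) = 0.02326.
Using z* = 2.326 for 98%, ME = 2.326 × 0.02326 = 0.05410.
p̂₁ − p̂₂ = -0.5200; interval -0.5200 ± 0.05410 gives (-0.5741, -0.4659).

(-0.5741, -0.4659)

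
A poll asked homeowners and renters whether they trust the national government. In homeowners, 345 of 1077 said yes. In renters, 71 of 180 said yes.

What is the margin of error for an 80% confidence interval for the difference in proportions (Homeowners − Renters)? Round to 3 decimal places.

0.050

Sample proportions: 345/1077 = 0.3203, 71/180 = 0.3944.
Each SE is √(p̂(1−p̂)/n): √(0.3203·0.6797/1077) = 0.01422 and √(0.3944·0.6056/180) = 0.03643.
SE(p̂₁ − p̂₂) = √(SE₁² + SE₂²) = √(0.0002022084 + 0.0013271449) = 0.03911, since the two samples are independent.
At 80% confidence z* = 1.282; margin = 1.282 × 0.03911 = 0.05014.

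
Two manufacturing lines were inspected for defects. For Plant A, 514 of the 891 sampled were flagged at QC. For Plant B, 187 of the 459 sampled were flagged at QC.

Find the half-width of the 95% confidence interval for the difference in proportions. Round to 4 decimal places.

0.0554

p̂₁ = 514/891 = 0.5769 and p̂₂ = 187/459 = 0.4074.
SE₁ = √(p̂₁(1−p̂₁)/n₁) = √(0.5769·0.4231/891) = 0.01655; SE₂ = √(0.4074·0.5926/459) = 0.02293.
Independent samples: SE of the difference = √(SE₁² + SE₂²) = √(0.0002739025 + 0.0005257849) = 0.02828.
z* for 95% confidence is 1.960, so the margin of error is 1.960 × 0.02828 = 0.05543.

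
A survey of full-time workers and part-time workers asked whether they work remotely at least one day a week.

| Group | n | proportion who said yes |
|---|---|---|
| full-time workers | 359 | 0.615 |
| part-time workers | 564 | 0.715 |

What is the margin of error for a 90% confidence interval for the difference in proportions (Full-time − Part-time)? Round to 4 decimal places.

0.0526

The two standard errors are √(0.6150×0.3850/359) = 0.02568 and √(0.7150×0.2850/564) = 0.01901.
Because the samples are independent, SE_diff = √(0.02568² + 0.01901²) = 0.03195.
Using z* = 1.645 for 90%, ME = 1.645 × 0.03195 = 0.05256.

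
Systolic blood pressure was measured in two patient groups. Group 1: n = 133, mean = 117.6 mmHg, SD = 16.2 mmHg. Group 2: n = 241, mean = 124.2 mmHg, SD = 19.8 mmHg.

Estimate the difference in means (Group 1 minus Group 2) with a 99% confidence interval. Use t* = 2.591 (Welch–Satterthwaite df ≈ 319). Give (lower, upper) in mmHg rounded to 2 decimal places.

(-11.52, -1.68)

SE₁ = s₁/√n₁ = 16.2/√133 = 1.4047; SE₂ = 19.8/√241 = 1.2754.
Independent samples, unequal variances: SE_diff = √(SE₁² + SE₂²) = √(1.97318209 + 1.62664516) = 1.8973.
t* = 2.591, so margin of error = 2.591 × 1.8973 = 4.9159.
Difference in means = 117.6 − 124.2 = -6.6000.
-6.6000 ± 4.9159 → (-11.52, -1.68).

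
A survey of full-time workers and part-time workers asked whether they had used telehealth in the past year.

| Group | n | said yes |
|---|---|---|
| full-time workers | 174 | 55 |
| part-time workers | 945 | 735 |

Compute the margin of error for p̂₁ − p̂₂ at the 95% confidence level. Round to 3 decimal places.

Sample proportions: 55/174 = 0.3161, 735/945 = 0.7778.
Each SE is √(p̂(1−p̂)/n): √(0.3161·0.6839/174) = 0.03525 and √(0.7778·0.2222/945) = 0.01352.
SE(p̂₁ − p̂₂) = √(SE₁² + SE₂²) = √(0.0012425625 + 0.0001827904) = 0.03775, since the two samples are independent.
At 95% confidence z* = 1.960; margin = 1.960 × 0.03775 = 0.07399.

0.074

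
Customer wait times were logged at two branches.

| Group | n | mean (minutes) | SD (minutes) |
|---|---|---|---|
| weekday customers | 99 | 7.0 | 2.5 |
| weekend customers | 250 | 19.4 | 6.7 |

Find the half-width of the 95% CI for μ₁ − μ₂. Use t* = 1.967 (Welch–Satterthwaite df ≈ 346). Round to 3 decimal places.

0.969

SE₁ = s₁/√n₁ = 2.5/√99 = 0.2513; SE₂ = 6.7/√250 = 0.4237.
Independent samples, unequal variances: SE_diff = √(SE₁² + SE₂²) = √(0.06315169 + 0.17952169) = 0.4926.
t* = 1.967, so margin of error = 1.967 × 0.4926 = 0.9689.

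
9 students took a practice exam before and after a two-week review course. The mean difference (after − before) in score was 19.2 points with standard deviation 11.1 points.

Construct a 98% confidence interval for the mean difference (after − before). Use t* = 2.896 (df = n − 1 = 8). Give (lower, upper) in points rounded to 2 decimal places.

This is a matched-pairs design, so SE = s_d/√n = 11.1/√9 = 3.7000.
Margin = 2.896 × 3.7000 = 10.7152; the interval is 19.2 ± 10.7152 = (8.48, 29.92).

(8.48, 29.92)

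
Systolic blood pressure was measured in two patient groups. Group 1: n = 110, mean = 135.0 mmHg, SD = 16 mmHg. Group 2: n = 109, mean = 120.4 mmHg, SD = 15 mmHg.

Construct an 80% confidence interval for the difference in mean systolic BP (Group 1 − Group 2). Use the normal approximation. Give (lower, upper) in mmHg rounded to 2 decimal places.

Standard errors of each mean: 16/√110 = 1.5255 and 15/√109 = 1.4367.
SE(x̄₁ − x̄₂) = √(1.5255² + 1.4367²) = 2.0955 for independent samples with unequal variances.
With z* = 1.282, the margin is 1.282 × 2.0955 = 2.6864.
x̄₁ − x̄₂ = 135.0 − 120.4 = 14.6000; the interval is 14.6000 ± 2.6864 = (11.91, 17.29).

(11.91, 17.29)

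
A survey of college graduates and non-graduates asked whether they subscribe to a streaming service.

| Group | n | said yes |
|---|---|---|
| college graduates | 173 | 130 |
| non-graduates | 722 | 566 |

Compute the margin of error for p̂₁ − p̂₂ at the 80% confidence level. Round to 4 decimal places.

0.0465

p̂₁ = 130/173 = 0.7514 and p̂₂ = 566/722 = 0.7839.
SE₁ = √(p̂₁(1−p̂₁)/n₁) = √(0.7514·0.2486/173) = 0.03286; SE₂ = √(0.7839·0.2161/722) = 0.01532.
Independent samples: SE of the difference = √(SE₁² + SE₂²) = √(0.0010797796 + 0.0002347024) = 0.03626.
z* for 80% confidence is 1.282, so the margin of error is 1.282 × 0.03626 = 0.04649.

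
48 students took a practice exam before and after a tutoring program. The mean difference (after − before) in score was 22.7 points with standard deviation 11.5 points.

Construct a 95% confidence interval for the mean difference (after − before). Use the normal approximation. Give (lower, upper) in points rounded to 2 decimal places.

This is a matched-pairs design, so SE = s_d/√n = 11.5/√48 = 1.6599.
Margin = 1.960 × 1.6599 = 3.2534; the interval is 22.7 ± 3.2534 = (19.45, 25.95).

(19.45, 25.95)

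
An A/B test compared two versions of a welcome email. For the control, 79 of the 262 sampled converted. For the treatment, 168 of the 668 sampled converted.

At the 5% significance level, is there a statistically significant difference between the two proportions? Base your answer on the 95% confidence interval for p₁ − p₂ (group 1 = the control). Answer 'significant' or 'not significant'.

not significant

p̂₁ = 79/262 = 0.3015 and p̂₂ = 168/668 = 0.2515.
SE₁ = √(p̂₁(1−p̂₁)/n₁) = √(0.3015·0.6985/262) = 0.02835; SE₂ = √(0.2515·0.7485/668) = 0.01679.
Independent samples: SE of the difference = √(SE₁² + SE₂²) = √(0.0008037225 + 0.0002819041) = 0.03295.
z* for 95% confidence is 1.960, so the margin of error is 1.960 × 0.03295 = 0.06458.
Point estimate p̂₁ − p̂₂ = 0.3015 − 0.2515 = 0.0500.
0.0500 ± 0.06458 → (-0.01458, 0.11458).
The interval (-0.01458, 0.11458) contains 0, so the difference is not significant.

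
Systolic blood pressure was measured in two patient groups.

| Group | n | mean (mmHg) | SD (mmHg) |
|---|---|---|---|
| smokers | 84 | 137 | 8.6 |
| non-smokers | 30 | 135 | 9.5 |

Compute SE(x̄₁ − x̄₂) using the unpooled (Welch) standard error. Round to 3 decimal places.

SE₁ = s₁/√n₁ = 8.6/√84 = 0.9383; SE₂ = 9.5/√30 = 1.7345.
Independent samples, unequal variances: SE_diff = √(SE₁² + SE₂²) = √(0.88040689 + 3.00849025) = 1.9720.

1.972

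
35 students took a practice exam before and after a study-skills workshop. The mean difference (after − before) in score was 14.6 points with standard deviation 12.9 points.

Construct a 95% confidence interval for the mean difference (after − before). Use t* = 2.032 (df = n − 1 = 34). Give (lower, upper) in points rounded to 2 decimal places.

This is a matched-pairs design, so SE = s_d/√n = 12.9/√35 = 2.1805.
Margin = 2.032 × 2.1805 = 4.4308; the interval is 14.6 ± 4.4308 = (10.17, 19.03).

(10.17, 19.03)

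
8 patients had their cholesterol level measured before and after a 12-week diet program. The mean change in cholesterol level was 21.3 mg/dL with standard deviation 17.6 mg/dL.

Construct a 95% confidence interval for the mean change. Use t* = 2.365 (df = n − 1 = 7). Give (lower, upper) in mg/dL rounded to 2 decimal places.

Paired design: SE = s_d/√n = 17.6/√8 = 6.2225.
t* = 2.365; margin of error = 2.365 × 6.2225 = 14.7162.
21.3 ± 14.7162 → (6.58, 36.02).

(6.58, 36.02)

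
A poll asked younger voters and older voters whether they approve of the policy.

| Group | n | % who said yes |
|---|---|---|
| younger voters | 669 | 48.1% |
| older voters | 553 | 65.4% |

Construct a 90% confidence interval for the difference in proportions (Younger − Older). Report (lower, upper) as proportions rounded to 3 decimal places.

(-0.219, -0.127)

The two standard errors are √(0.4810×0.5190/669) = 0.01932 and √(0.6540×0.3460/553) = 0.02023.
Because the samples are independent, SE_diff = √(0.01932² + 0.02023²) = 0.02797.
Using z* = 1.645 for 90%, ME = 1.645 × 0.02797 = 0.04601.
p̂₁ − p̂₂ = -0.1730; interval -0.1730 ± 0.04601 gives (-0.219, -0.127).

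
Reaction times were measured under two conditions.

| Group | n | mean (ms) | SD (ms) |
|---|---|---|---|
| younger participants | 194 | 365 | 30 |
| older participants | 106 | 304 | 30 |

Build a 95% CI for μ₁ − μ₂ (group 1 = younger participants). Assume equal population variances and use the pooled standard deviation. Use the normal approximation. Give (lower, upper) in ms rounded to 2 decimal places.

s_p = √[((n₁−1)s₁² + (n₂−1)s₂²)/(n₁+n₂−2)] = √[(193·30² + 105·30²)/298] = 30.0000.
SE = 30.0000·√(1/194 + 1/106) = 3.6235.
With z* = 1.960, margin = 1.960 × 3.6235 = 7.1021.
x̄₁ − x̄₂ = 365 − 304 = 61.0000; interval 61.0000 ± 7.1021 = (53.90, 68.10).

(53.90, 68.10)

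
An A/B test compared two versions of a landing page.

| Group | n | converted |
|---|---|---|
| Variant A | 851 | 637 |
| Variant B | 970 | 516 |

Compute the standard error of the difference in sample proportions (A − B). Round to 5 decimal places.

p̂₁ = 637/851 = 0.7485 and p̂₂ = 516/970 = 0.5320.
SE₁ = √(p̂₁(1−p̂₁)/n₁) = √(0.7485·0.2515/851) = 0.01487; SE₂ = √(0.5320·0.4680/970) = 0.01602.
Independent samples: SE of the difference = √(SE₁² + SE₂²) = √(0.0002211169 + 0.0002566404) = 0.02186.

0.02186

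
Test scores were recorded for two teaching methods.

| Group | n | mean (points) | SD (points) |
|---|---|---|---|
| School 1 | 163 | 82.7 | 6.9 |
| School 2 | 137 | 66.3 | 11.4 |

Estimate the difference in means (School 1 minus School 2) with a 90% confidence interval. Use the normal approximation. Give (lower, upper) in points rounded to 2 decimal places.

SE₁ = s₁/√n₁ = 6.9/√163 = 0.5404; SE₂ = 11.4/√137 = 0.9740.
Independent samples, unequal variances: SE_diff = √(SE₁² + SE₂²) = √(0.29203216 + 0.948676) = 1.1139.
z* = 1.645, so margin of error = 1.645 × 1.1139 = 1.8324.
Difference in means = 82.7 − 66.3 = 16.4000.
16.4000 ± 1.8324 → (14.57, 18.23).

(14.57, 18.23)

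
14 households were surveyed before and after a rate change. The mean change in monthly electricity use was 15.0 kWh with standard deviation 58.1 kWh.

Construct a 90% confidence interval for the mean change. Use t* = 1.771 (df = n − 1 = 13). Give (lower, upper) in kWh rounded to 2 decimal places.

This is a matched-pairs design, so SE = s_d/√n = 58.1/√14 = 15.5279.
Margin = 1.771 × 15.5279 = 27.4999; the interval is 15.0 ± 27.4999 = (-12.50, 42.50).

(-12.50, 42.50)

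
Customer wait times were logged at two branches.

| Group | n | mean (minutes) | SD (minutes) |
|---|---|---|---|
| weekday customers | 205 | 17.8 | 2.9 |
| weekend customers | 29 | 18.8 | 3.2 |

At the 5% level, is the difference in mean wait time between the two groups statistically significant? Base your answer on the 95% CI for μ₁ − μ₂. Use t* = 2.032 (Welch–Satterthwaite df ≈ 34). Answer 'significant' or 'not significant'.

SE₁ = s₁/√n₁ = 2.9/√205 = 0.2025; SE₂ = 3.2/√29 = 0.5942.
Independent samples, unequal variances: SE_diff = √(SE₁² + SE₂²) = √(0.04100625 + 0.35307364) = 0.6278.
t* = 2.032, so margin of error = 2.032 × 0.6278 = 1.2757.
Difference in means = 17.8 − 18.8 = -1.0000.
-1.0000 ± 1.2757 → (-2.2757, 0.2757).
The interval (-2.2757, 0.2757) contains 0, so the difference is not significant.

not significant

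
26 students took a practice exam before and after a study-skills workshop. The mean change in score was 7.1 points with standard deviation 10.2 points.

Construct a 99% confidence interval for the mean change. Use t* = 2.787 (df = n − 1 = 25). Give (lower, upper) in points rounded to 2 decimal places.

Paired design: SE = s_d/√n = 10.2/√26 = 2.0004.
t* = 2.787; margin of error = 2.787 × 2.0004 = 5.5751.
7.1 ± 5.5751 → (1.52, 12.68).

(1.52, 12.68)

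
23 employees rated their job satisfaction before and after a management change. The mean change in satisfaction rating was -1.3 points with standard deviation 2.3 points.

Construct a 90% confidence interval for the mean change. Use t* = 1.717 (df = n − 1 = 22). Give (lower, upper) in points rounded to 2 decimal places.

Paired design: SE = s_d/√n = 2.3/√23 = 0.4796.
t* = 1.717; margin of error = 1.717 × 0.4796 = 0.8235.
-1.3 ± 0.8235 → (-2.12, -0.48).

(-2.12, -0.48)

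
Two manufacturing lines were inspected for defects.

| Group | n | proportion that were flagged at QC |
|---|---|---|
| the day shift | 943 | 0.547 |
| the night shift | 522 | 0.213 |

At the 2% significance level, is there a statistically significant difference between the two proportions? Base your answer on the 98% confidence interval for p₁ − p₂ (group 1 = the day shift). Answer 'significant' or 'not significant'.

significant

The two standard errors are √(0.5470×0.4530/943) = 0.01621 and √(0.2130×0.7870/522) = 0.01792.
Because the samples are independent, SE_diff = √(0.01621² + 0.01792²) = 0.02416.
Using z* = 2.326 for 98%, ME = 2.326 × 0.02416 = 0.05620.
p̂₁ − p̂₂ = 0.3340; interval 0.3340 ± 0.05620 gives (0.27780, 0.39020).
The interval (0.27780, 0.39020) does not contain 0, so the difference is significant.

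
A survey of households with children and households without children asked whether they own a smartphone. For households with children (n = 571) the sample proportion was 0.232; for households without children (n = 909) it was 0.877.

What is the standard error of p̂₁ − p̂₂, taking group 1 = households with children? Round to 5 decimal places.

0.02075

SE₁ = √(p̂₁(1−p̂₁)/n₁) = √(0.2320·0.7680/571) = 0.01766; SE₂ = √(0.8770·0.1230/909) = 0.01089.
Independent samples: SE of the difference = √(SE₁² + SE₂²) = √(0.0003118756 + 0.0001185921) = 0.02075.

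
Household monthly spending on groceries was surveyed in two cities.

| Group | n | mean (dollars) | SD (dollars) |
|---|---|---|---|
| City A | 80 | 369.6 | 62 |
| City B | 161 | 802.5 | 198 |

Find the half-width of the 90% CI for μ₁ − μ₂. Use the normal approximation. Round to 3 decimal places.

28.088

Per-group SEs: s₁/√n₁ = 62/√80 = 6.9318, s₂/√n₂ = 198/√161 = 15.6046.
Unpooled SE of the difference: √(48.04985124 + 243.50354116) = 17.0749.
Margin of error = z* · SE = 1.645 × 17.0749 = 28.0882.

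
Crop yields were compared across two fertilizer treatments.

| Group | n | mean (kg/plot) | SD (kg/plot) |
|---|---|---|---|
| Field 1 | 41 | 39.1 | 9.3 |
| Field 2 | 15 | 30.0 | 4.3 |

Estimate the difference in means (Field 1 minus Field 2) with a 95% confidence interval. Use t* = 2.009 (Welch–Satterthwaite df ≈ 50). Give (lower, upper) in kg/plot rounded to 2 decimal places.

Per-group SEs: s₁/√n₁ = 9.3/√41 = 1.4524, s₂/√n₂ = 4.3/√15 = 1.1103.
Unpooled SE of the difference: √(2.10946576 + 1.23276609) = 1.8282.
Margin of error = t* · SE = 2.009 × 1.8282 = 3.6729.
x̄₁ − x̄₂ = 39.1 − 30.0 = 9.1000.
CI: 9.1000 ± 3.6729 = (5.43, 12.77).

(5.43, 12.77)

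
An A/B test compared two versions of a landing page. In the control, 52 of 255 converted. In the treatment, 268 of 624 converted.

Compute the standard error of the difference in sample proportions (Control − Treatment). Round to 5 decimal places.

First, p̂₁ = 52/255 = 0.2039; p̂₂ = 268/624 = 0.4295.
The two standard errors are √(0.2039×0.7961/255) = 0.02523 and √(0.4295×0.5705/624) = 0.01982.
Because the samples are independent, SE_diff = √(0.02523² + 0.01982²) = 0.03208.

0.03208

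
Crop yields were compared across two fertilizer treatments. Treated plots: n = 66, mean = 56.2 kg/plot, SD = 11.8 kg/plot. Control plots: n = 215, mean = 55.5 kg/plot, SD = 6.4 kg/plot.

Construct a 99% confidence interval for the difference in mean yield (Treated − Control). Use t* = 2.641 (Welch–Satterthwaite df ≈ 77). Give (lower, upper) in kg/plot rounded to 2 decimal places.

(-3.31, 4.71)

Standard errors of each mean: 11.8/√66 = 1.4525 and 6.4/√215 = 0.4365.
SE(x̄₁ − x̄₂) = √(1.4525² + 0.4365²) = 1.5167 for independent samples with unequal variances.
With t* = 2.641, the margin is 2.641 × 1.5167 = 4.0056.
x̄₁ − x̄₂ = 56.2 − 55.5 = 0.7000; the interval is 0.7000 ± 4.0056 = (-3.31, 4.71).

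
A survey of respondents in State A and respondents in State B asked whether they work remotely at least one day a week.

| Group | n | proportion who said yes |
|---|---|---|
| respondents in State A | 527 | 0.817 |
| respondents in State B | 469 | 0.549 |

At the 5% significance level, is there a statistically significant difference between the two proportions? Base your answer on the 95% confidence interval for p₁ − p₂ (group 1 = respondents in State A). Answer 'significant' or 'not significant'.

significant

The two standard errors are √(0.8170×0.1830/527) = 0.01684 and √(0.5490×0.4510/469) = 0.02298.
Because the samples are independent, SE_diff = √(0.01684² + 0.02298²) = 0.02849.
Using z* = 1.960 for 95%, ME = 1.960 × 0.02849 = 0.05584.
p̂₁ − p̂₂ = 0.2680; interval 0.2680 ± 0.05584 gives (0.21216, 0.32384).
The interval (0.21216, 0.32384) does not contain 0, so the difference is significant.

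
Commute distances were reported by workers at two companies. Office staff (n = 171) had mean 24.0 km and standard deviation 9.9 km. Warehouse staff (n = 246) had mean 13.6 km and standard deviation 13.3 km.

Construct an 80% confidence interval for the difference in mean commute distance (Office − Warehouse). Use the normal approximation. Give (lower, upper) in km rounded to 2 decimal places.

SE₁ = s₁/√n₁ = 9.9/√171 = 0.7571; SE₂ = 13.3/√246 = 0.8480.
Independent samples, unequal variances: SE_diff = √(SE₁² + SE₂²) = √(0.57320041 + 0.719104) = 1.1368.
z* = 1.282, so margin of error = 1.282 × 1.1368 = 1.4574.
Difference in means = 24.0 − 13.6 = 10.4000.
10.4000 ± 1.4574 → (8.94, 11.86).

(8.94, 11.86)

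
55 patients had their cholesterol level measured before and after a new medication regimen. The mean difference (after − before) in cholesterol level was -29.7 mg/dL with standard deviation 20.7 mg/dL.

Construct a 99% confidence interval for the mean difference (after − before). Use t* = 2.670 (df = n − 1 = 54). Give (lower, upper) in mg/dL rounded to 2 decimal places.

(-37.15, -22.25)

This is a matched-pairs design, so SE = s_d/√n = 20.7/√55 = 2.7912.
Margin = 2.670 × 2.7912 = 7.4525; the interval is -29.7 ± 7.4525 = (-37.15, -22.25).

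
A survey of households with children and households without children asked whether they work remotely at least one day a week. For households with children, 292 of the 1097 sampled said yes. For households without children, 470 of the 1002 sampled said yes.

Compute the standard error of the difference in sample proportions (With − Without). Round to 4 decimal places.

0.0207

p̂₁ = 292/1097 = 0.2662 and p̂₂ = 470/1002 = 0.4691.
SE₁ = √(p̂₁(1−p̂₁)/n₁) = √(0.2662·0.7338/1097) = 0.01334; SE₂ = √(0.4691·0.5309/1002) = 0.01577.
Independent samples: SE of the difference = √(SE₁² + SE₂²) = √(0.0001779556 + 0.0002486929) = 0.02066.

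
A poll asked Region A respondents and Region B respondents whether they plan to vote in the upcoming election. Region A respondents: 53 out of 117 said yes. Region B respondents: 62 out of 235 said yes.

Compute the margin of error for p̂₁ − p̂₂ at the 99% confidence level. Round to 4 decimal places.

Sample proportions: 53/117 = 0.4530, 62/235 = 0.2638.
Each SE is √(p̂(1−p̂)/n): √(0.4530·0.5470/117) = 0.04602 and √(0.2638·0.7362/235) = 0.02875.
SE(p̂₁ − p̂₂) = √(SE₁² + SE₂²) = √(0.0021178404 + 0.0008265625) = 0.05426, since the two samples are independent.
At 99% confidence z* = 2.576; margin = 2.576 × 0.05426 = 0.13977.

0.1398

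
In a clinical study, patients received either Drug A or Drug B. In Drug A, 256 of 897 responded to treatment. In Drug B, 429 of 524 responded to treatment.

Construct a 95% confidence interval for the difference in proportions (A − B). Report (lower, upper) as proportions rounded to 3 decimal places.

p̂₁ = 256/897 = 0.2854 and p̂₂ = 429/524 = 0.8187.
SE₁ = √(p̂₁(1−p̂₁)/n₁) = √(0.2854·0.7146/897) = 0.01508; SE₂ = √(0.8187·0.1813/524) = 0.01683.
Independent samples: SE of the difference = √(SE₁² + SE₂²) = √(0.0002274064 + 0.0002832489) = 0.02260.
z* for 95% confidence is 1.960, so the margin of error is 1.960 × 0.02260 = 0.04430.
Point estimate p̂₁ − p̂₂ = 0.2854 − 0.8187 = -0.5333.
-0.5333 ± 0.04430 → (-0.578, -0.489).

(-0.578, -0.489)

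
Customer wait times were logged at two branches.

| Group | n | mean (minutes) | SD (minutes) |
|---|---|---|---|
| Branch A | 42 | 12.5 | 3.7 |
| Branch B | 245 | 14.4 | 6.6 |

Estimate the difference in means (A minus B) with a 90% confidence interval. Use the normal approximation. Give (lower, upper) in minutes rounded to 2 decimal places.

(-3.07, -0.73)

Standard errors of each mean: 3.7/√42 = 0.5709 and 6.6/√245 = 0.4217.
SE(x̄₁ − x̄₂) = √(0.5709² + 0.4217²) = 0.7098 for independent samples with unequal variances.
With z* = 1.645, the margin is 1.645 × 0.7098 = 1.1676.
x̄₁ − x̄₂ = 12.5 − 14.4 = -1.9000; the interval is -1.9000 ± 1.1676 = (-3.07, -0.73).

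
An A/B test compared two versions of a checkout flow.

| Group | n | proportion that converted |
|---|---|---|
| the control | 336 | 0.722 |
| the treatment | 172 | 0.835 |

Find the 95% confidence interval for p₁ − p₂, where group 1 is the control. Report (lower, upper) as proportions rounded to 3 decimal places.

Each SE is √(p̂(1−p̂)/n): √(0.7220·0.2780/336) = 0.02444 and √(0.8350·0.1650/172) = 0.02830.
SE(p̂₁ − p̂₂) = √(SE₁² + SE₂²) = √(0.0005973136 + 0.00080089) = 0.03739, since the two samples are independent.
At 95% confidence z* = 1.960; margin = 1.960 × 0.03739 = 0.07328.
The difference is 0.7220 − 0.8350 = -0.1130, so the interval is -0.1130 ± 0.07328 = (-0.186, -0.040).

(-0.186, -0.040)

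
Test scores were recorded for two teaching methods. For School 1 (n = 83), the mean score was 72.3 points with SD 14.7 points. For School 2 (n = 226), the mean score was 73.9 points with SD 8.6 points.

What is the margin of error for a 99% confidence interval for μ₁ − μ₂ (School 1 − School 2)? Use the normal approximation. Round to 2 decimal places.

Per-group SEs: s₁/√n₁ = 14.7/√83 = 1.6135, s₂/√n₂ = 8.6/√226 = 0.5721.
Unpooled SE of the difference: √(2.60338225 + 0.32729841) = 1.7119.
Margin of error = z* · SE = 2.576 × 1.7119 = 4.4099.

4.41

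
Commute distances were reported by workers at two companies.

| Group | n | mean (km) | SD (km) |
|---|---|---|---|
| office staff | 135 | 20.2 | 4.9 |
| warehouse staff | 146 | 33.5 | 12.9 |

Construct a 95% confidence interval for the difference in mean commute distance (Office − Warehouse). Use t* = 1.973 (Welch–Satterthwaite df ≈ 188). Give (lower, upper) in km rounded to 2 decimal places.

(-15.56, -11.04)

SE₁ = s₁/√n₁ = 4.9/√135 = 0.4217; SE₂ = 12.9/√146 = 1.0676.
Independent samples, unequal variances: SE_diff = √(SE₁² + SE₂²) = √(0.17783089 + 1.13976976) = 1.1479.
t* = 1.973, so margin of error = 1.973 × 1.1479 = 2.2648.
Difference in means = 20.2 − 33.5 = -13.3000.
-13.3000 ± 2.2648 → (-15.56, -11.04).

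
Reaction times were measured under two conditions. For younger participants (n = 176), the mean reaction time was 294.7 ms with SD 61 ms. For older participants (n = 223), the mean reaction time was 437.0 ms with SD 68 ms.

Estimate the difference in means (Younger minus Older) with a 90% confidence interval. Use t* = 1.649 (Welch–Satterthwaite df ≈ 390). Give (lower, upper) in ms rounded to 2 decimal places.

(-152.97, -131.63)

Standard errors of each mean: 61/√176 = 4.5980 and 68/√223 = 4.5536.
SE(x̄₁ − x̄₂) = √(4.5980² + 4.5536²) = 6.4712 for independent samples with unequal variances.
With t* = 1.649, the margin is 1.649 × 6.4712 = 10.6710.
x̄₁ − x̄₂ = 294.7 − 437.0 = -142.3000; the interval is -142.3000 ± 10.6710 = (-152.97, -131.63).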